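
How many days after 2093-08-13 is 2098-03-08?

1668

Aug 13, 2093 → Aug 13, 2094: 365 days.
Aug 13, 2094 → Aug 13, 2095: 365 days.
Aug 13, 2095 → Aug 13, 2096: 366 days (Feb 29, 2096 is in that span).
Aug 13, 2096 → Aug 13, 2097: 365 days.
Aug 13, 2097 → Sep 13, 2097: 31 days (August has 31).
Sep 13, 2097 → Oct 13, 2097: 30 days (September has 30).
Oct 13, 2097 → Nov 13, 2097: 31 days (October has 31).
Nov 13, 2097 → Dec 13, 2097: 30 days (November has 30).
Dec 13, 2097 → Jan 13, 2098: 31 days (December has 31).
Jan 13, 2098 → Feb 13, 2098: 31 days (January has 31).
Feb 13, 2098 → Mar 8, 2098: 23 days.
Total: 1668 days.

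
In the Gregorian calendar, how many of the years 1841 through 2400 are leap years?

Multiples of 4 in [1841,2400]: 140.
Of those, multiples of 100: 6 (not leap unless ÷400).
Multiples of 400: 2.
Leap years = 140 − 6 + 2 = 136.

136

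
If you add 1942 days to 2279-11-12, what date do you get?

+366 (one year; includes Feb 29, 2280) → Nov 12, 2280 (1576 left).
+365 (one year) → Nov 12, 2281 (1211 left).
+365 (one year) → Nov 12, 2282 (846 left).
+365 (one year) → Nov 12, 2283 (481 left).
+366 (one year; includes Feb 29, 2284) → Nov 12, 2284 (115 left).
Nov has 30 days: +19 → Dec 1, 2284 (96 left).
Dec has 31 days: +31 → Jan 1, 2285 (65 left).
Jan has 31 days: +31 → Feb 1, 2285 (34 left).
Feb has 28 days: +28 → Mar 1, 2285 (6 left).
+6 → Mar 7, 2285.

March 7, 2285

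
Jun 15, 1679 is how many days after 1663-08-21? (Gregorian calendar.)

5777

Aug 21, 1663 → Aug 21, 1664: 366 days (Feb 29, 1664 is in that span).
Aug 21, 1664 → Aug 21, 1665: 365 days.
Aug 21, 1665 → Aug 21, 1666: 365 days.
Aug 21, 1666 → Aug 21, 1667: 365 days.
Aug 21, 1667 → Aug 21, 1668: 366 days (Feb 29, 1668 is in that span).
Aug 21, 1668 → Aug 21, 1669: 365 days.
Aug 21, 1669 → Aug 21, 1670: 365 days.
Aug 21, 1670 → Aug 21, 1671: 365 days.
Aug 21, 1671 → Aug 21, 1672: 366 days (Feb 29, 1672 is in that span).
Aug 21, 1672 → Aug 21, 1673: 365 days.
Aug 21, 1673 → Aug 21, 1674: 365 days.
Aug 21, 1674 → Aug 21, 1675: 365 days.
Aug 21, 1675 → Aug 21, 1676: 366 days (Feb 29, 1676 is in that span).
Aug 21, 1676 → Aug 21, 1677: 365 days.
Aug 21, 1677 → Aug 21, 1678: 365 days.
Aug 21, 1678 → Sep 21, 1678: 31 days (August has 31).
Sep 21, 1678 → Oct 21, 1678: 30 days (September has 30).
Oct 21, 1678 → Nov 21, 1678: 31 days (October has 31).
Nov 21, 1678 → Dec 21, 1678: 30 days (November has 30).
Dec 21, 1678 → Jan 21, 1679: 31 days (December has 31).
Jan 21, 1679 → Feb 21, 1679: 31 days (January has 31).
Feb 21, 1679 → Mar 21, 1679: 28 days (February has 28).
Mar 21, 1679 → Apr 21, 1679: 31 days (March has 31).
Apr 21, 1679 → May 21, 1679: 30 days (April has 30).
May 21, 1679 → Jun 15, 1679: 25 days.
Total: 5777 days.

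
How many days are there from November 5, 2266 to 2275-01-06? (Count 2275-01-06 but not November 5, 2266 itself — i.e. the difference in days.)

Nov 5, 2266 → Nov 5, 2267: 365 days.
Nov 5, 2267 → Nov 5, 2268: 366 days (Feb 29, 2268 is in that span).
Nov 5, 2268 → Nov 5, 2269: 365 days.
Nov 5, 2269 → Nov 5, 2270: 365 days.
Nov 5, 2270 → Nov 5, 2271: 365 days.
Nov 5, 2271 → Nov 5, 2272: 366 days (Feb 29, 2272 is in that span).
Nov 5, 2272 → Nov 5, 2273: 365 days.
Nov 5, 2273 → Nov 5, 2274: 365 days.
Nov 5, 2274 → Dec 5, 2274: 30 days (November has 30).
Dec 5, 2274 → Jan 5, 2275: 31 days (December has 31).
Jan 5, 2275 → Jan 6, 2275: 1 days.
Total: 2984 days.

2984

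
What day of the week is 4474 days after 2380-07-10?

Friday

Jul 10, 2380 is a Thursday.
4474 mod 7 = 1, so 4474 days after a Thursday is Thursday + 1 = Friday.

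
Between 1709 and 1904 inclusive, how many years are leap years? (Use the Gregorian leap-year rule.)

47

Multiples of 4 in [1709,1904]: 49.
Of those, multiples of 100: 2 (not leap unless ÷400).
Multiples of 400: 0.
Leap years = 49 − 2 + 0 = 47.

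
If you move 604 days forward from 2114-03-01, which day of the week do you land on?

Saturday

First find the weekday of Mar 1, 2114. Doomsday rule: the anchor day for the 2100s is Sunday. For year 14: 14÷12 = 1 r 2, and 2÷4 = 0, so 1+2+0 = 3.
Sunday + 3 ≡ Wednesday — that's 2114's doomsday.
In March the doomsday date is Mar 14.
Mar 1 is 13 days before Mar 14; 13 mod 7 = 6, so Wednesday − 6 = Thursday.
604 mod 7 = 2, so 604 days after a Thursday is Thursday + 2 = Saturday.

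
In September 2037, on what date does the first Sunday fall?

September 6, 2037

September 1, 2037 is a Tuesday.
The first Sunday is therefore September 6 (5 days later).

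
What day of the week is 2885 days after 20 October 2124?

Saturday

First find the weekday of Oct 20, 2124. Doomsday rule: the anchor day for the 2100s is Sunday. For year 24: 24÷12 = 2 r 0, and 0÷4 = 0, so 2+0+0 = 2.
Sunday + 2 ≡ Tuesday — that's 2124's doomsday.
In October the doomsday date is Oct 10.
Oct 20 is 10 days after Oct 10; 10 mod 7 = 3, so Tuesday + 3 = Friday.
2885 mod 7 = 1, so 2885 days after a Friday is Friday + 1 = Saturday.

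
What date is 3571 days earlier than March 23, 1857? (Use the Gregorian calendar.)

−365 (one year) → Mar 23, 1856 (3206 left).
−366 (one year; includes Feb 29, 1856) → Mar 23, 1855 (2840 left).
−365 (one year) → Mar 23, 1854 (2475 left).
−365 (one year) → Mar 23, 1853 (2110 left).
−365 (one year) → Mar 23, 1852 (1745 left).
−366 (one year; includes Feb 29, 1852) → Mar 23, 1851 (1379 left).
−365 (one year) → Mar 23, 1850 (1014 left).
−365 (one year) → Mar 23, 1849 (649 left).
−365 (one year) → Mar 23, 1848 (284 left).
−23 → Feb 29, 1848 (end of Feb, 29 days; 261 left).
−29 → Jan 31, 1848 (end of Jan, 31 days; 232 left).
−31 → Dec 31, 1847 (end of Dec, 31 days; 201 left).
−31 → Nov 30, 1847 (end of Nov, 30 days; 170 left).
−30 → Oct 31, 1847 (end of Oct, 31 days; 140 left).
−31 → Sep 30, 1847 (end of Sep, 30 days; 109 left).
−30 → Aug 31, 1847 (end of Aug, 31 days; 79 left).
−31 → Jul 31, 1847 (end of Jul, 31 days; 48 left).
−31 → Jun 30, 1847 (end of Jun, 30 days; 17 left).
−17 → Jun 13, 1847.

June 13, 1847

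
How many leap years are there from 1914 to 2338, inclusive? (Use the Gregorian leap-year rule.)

103

Multiples of 4 in [1914,2338]: 106.
Of those, multiples of 100: 4 (not leap unless ÷400).
Multiples of 400: 1.
Leap years = 106 − 4 + 1 = 103.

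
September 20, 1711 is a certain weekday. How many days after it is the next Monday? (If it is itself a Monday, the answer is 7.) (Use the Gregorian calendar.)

Sep 20, 1711 is a Sunday.
From Sunday to the next Monday is 1 day.

1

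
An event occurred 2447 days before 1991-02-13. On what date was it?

June 2, 1984

−365 (one year) → Feb 13, 1990 (2082 left).
−365 (one year) → Feb 13, 1989 (1717 left).
−366 (one year; includes Feb 29, 1988) → Feb 13, 1988 (1351 left).
−365 (one year) → Feb 13, 1987 (986 left).
−365 (one year) → Feb 13, 1986 (621 left).
−365 (one year) → Feb 13, 1985 (256 left).
−13 → Jan 31, 1985 (end of Jan, 31 days; 243 left).
−31 → Dec 31, 1984 (end of Dec, 31 days; 212 left).
−31 → Nov 30, 1984 (end of Nov, 30 days; 181 left).
−30 → Oct 31, 1984 (end of Oct, 31 days; 151 left).
−31 → Sep 30, 1984 (end of Sep, 30 days; 120 left).
−30 → Aug 31, 1984 (end of Aug, 31 days; 90 left).
−31 → Jul 31, 1984 (end of Jul, 31 days; 59 left).
−31 → Jun 30, 1984 (end of Jun, 30 days; 28 left).
−28 → Jun 2, 1984.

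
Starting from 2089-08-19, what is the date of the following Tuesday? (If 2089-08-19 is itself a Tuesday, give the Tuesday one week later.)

August 23, 2089

Aug 19, 2089 is a Friday.
From Friday to the next Tuesday is 4 days.
Aug 19, 2089 + 4 = Aug 23, 2089.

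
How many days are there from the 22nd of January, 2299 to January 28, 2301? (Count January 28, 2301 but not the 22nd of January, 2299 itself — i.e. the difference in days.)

Jan 22, 2299 → Jan 22, 2300: 365 days.
Jan 22, 2300 → Feb 22, 2300: 31 days (January has 31).
Feb 22, 2300 → Mar 22, 2300: 28 days (February has 28).
Mar 22, 2300 → Apr 22, 2300: 31 days (March has 31).
Apr 22, 2300 → May 22, 2300: 30 days (April has 30).
May 22, 2300 → Jun 22, 2300: 31 days (May has 31).
Jun 22, 2300 → Jul 22, 2300: 30 days (June has 30).
Jul 22, 2300 → Aug 22, 2300: 31 days (July has 31).
Aug 22, 2300 → Sep 22, 2300: 31 days (August has 31).
Sep 22, 2300 → Oct 22, 2300: 30 days (September has 30).
Oct 22, 2300 → Nov 22, 2300: 31 days (October has 31).
Nov 22, 2300 → Dec 22, 2300: 30 days (November has 30).
Dec 22, 2300 → Jan 22, 2301: 31 days (December has 31).
Jan 22, 2301 → Jan 28, 2301: 6 days.
Total: 736 days.

736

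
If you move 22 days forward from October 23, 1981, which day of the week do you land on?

Saturday

First find the weekday of Oct 23, 1981. Doomsday rule: the anchor day for the 1900s is Wednesday. For year 81: 81÷12 = 6 r 9, and 9÷4 = 2, so 6+9+2 = 17.
Wednesday + 17 ≡ Saturday — that's 1981's doomsday.
In October the doomsday date is Oct 10.
Oct 23 is 13 days after Oct 10; 13 mod 7 = 6, so Saturday + 6 = Friday.
22 mod 7 = 1, so 22 days after a Friday is Friday + 1 = Saturday.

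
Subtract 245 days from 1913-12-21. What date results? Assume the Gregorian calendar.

−21 → Nov 30, 1913 (end of Nov, 30 days; 224 left).
−30 → Oct 31, 1913 (end of Oct, 31 days; 194 left).
−31 → Sep 30, 1913 (end of Sep, 30 days; 163 left).
−30 → Aug 31, 1913 (end of Aug, 31 days; 133 left).
−31 → Jul 31, 1913 (end of Jul, 31 days; 102 left).
−31 → Jun 30, 1913 (end of Jun, 30 days; 71 left).
−30 → May 31, 1913 (end of May, 31 days; 41 left).
−31 → Apr 30, 1913 (end of Apr, 30 days; 10 left).
−10 → Apr 20, 1913.

April 20, 1913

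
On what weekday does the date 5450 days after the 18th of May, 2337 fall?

First find the weekday of May 18, 2337. Doomsday rule: the anchor day for the 2300s is Wednesday. For year 37: 37÷12 = 3 r 1, and 1÷4 = 0, so 3+1+0 = 4.
Wednesday + 4 ≡ Sunday — that's 2337's doomsday.
In May the doomsday date is May 9.
May 18 is 9 days after May 9; 9 mod 7 = 2, so Sunday + 2 = Tuesday.
5450 mod 7 = 4, so 5450 days after a Tuesday is Tuesday + 4 = Saturday.

Saturday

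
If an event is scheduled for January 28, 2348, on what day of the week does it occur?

Doomsday rule: the anchor day for the 2300s is Wednesday. For year 48: 48÷12 = 4 r 0, and 0÷4 = 0, so 4+0+0 = 4.
Wednesday + 4 ≡ Sunday — that's 2348's doomsday.
In January the doomsday date is Jan 4 (2348 is a leap year (divisible by 4)).
Jan 28 is 24 days after Jan 4; 24 mod 7 = 3, so Sunday + 3 = Wednesday.

Wednesday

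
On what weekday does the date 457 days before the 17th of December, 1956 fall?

First find the weekday of Dec 17, 1956. Doomsday rule: the anchor day for the 1900s is Wednesday. For year 56: 56÷12 = 4 r 8, and 8÷4 = 2, so 4+8+2 = 14.
Wednesday + 14 ≡ Wednesday — that's 1956's doomsday.
In December the doomsday date is Dec 12.
Dec 17 is 5 days after Dec 12; 5 mod 7 = 5, so Wednesday + 5 = Monday.
457 mod 7 = 2, so 457 days before a Monday is Monday − 2 = Saturday.

Saturday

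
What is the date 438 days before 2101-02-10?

November 29, 2099

−365 (one year) → Feb 10, 2100 (73 left).
−10 → Jan 31, 2100 (end of Jan, 31 days; 63 left).
−31 → Dec 31, 2099 (end of Dec, 31 days; 32 left).
−31 → Nov 30, 2099 (end of Nov, 30 days; 1 left).
−1 → Nov 29, 2099.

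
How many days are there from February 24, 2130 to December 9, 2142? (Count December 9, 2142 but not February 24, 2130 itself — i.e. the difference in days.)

4671

Feb 24, 2130 → Feb 24, 2131: 365 days.
Feb 24, 2131 → Feb 24, 2132: 365 days.
Feb 24, 2132 → Feb 24, 2133: 366 days (Feb 29, 2132 is in that span).
Feb 24, 2133 → Feb 24, 2134: 365 days.
Feb 24, 2134 → Feb 24, 2135: 365 days.
Feb 24, 2135 → Feb 24, 2136: 365 days.
Feb 24, 2136 → Feb 24, 2137: 366 days (Feb 29, 2136 is in that span).
Feb 24, 2137 → Feb 24, 2138: 365 days.
Feb 24, 2138 → Feb 24, 2139: 365 days.
Feb 24, 2139 → Feb 24, 2140: 365 days.
Feb 24, 2140 → Feb 24, 2141: 366 days (Feb 29, 2140 is in that span).
Feb 24, 2141 → Feb 24, 2142: 365 days.
Feb 24, 2142 → Mar 24, 2142: 28 days (February has 28).
Mar 24, 2142 → Apr 24, 2142: 31 days (March has 31).
Apr 24, 2142 → May 24, 2142: 30 days (April has 30).
May 24, 2142 → Jun 24, 2142: 31 days (May has 31).
Jun 24, 2142 → Jul 24, 2142: 30 days (June has 30).
Jul 24, 2142 → Aug 24, 2142: 31 days (July has 31).
Aug 24, 2142 → Sep 24, 2142: 31 days (August has 31).
Sep 24, 2142 → Oct 24, 2142: 30 days (September has 30).
Oct 24, 2142 → Nov 24, 2142: 31 days (October has 31).
Nov 24, 2142 → Dec 9, 2142: 15 days.
Total: 4671 days.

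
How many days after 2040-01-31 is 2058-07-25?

Jan 31, 2040 → Jan 31, 2041: 366 days (Feb 29, 2040 is in that span).
Jan 31, 2041 → Jan 31, 2042: 365 days.
Jan 31, 2042 → Jan 31, 2043: 365 days.
Jan 31, 2043 → Jan 31, 2044: 365 days.
Jan 31, 2044 → Jan 31, 2045: 366 days (Feb 29, 2044 is in that span).
Jan 31, 2045 → Jan 31, 2046: 365 days.
Jan 31, 2046 → Jan 31, 2047: 365 days.
Jan 31, 2047 → Jan 31, 2048: 365 days.
Jan 31, 2048 → Jan 31, 2049: 366 days (Feb 29, 2048 is in that span).
Jan 31, 2049 → Jan 31, 2050: 365 days.
Jan 31, 2050 → Jan 31, 2051: 365 days.
Jan 31, 2051 → Jan 31, 2052: 365 days.
Jan 31, 2052 → Jan 31, 2053: 366 days (Feb 29, 2052 is in that span).
Jan 31, 2053 → Jan 31, 2054: 365 days.
Jan 31, 2054 → Jan 31, 2055: 365 days.
Jan 31, 2055 → Jan 31, 2056: 365 days.
Jan 31, 2056 → Jan 31, 2057: 366 days (Feb 29, 2056 is in that span).
Jan 31, 2057 → Jan 31, 2058: 365 days.
Jan 31, 2058 → Feb 28, 2058: 28 days (January has 31).
Feb 28, 2058 → Mar 28, 2058: 28 days (February has 28).
Mar 28, 2058 → Apr 28, 2058: 31 days (March has 31).
Apr 28, 2058 → May 28, 2058: 30 days (April has 30).
May 28, 2058 → Jun 28, 2058: 31 days (May has 31).
Jun 28, 2058 → Jul 25, 2058: 27 days.
Total: 6750 days.

6750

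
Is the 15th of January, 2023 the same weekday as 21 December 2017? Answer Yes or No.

From Dec 21, 2017 to Jan 15, 2023 is 1851 days.
1851 mod 7 = 3, so they are different weekdays.
(Dec 21, 2017 is a Thursday; Jan 15, 2023 is a Sunday.)

No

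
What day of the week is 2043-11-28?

Saturday

Doomsday rule: the anchor day for the 2000s is Tuesday. For year 43: 43÷12 = 3 r 7, and 7÷4 = 1, so 3+7+1 = 11.
Tuesday + 11 ≡ Saturday — that's 2043's doomsday.
In November the doomsday date is Nov 7.
Nov 28 is 21 days after Nov 7; 21 mod 7 = 0, so Saturday + 0 = Saturday.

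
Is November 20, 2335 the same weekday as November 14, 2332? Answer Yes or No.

From Nov 14, 2332 to Nov 20, 2335 is 1101 days.
1101 mod 7 = 2, so they are different weekdays.
(Nov 14, 2332 is a Monday; Nov 20, 2335 is a Wednesday.)

No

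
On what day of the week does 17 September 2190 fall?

Doomsday rule: the anchor day for the 2100s is Sunday. For year 90: 90÷12 = 7 r 6, and 6÷4 = 1, so 7+6+1 = 14.
Sunday + 14 ≡ Sunday — that's 2190's doomsday.
In September the doomsday date is Sep 5.
Sep 17 is 12 days after Sep 5; 12 mod 7 = 5, so Sunday + 5 = Friday.

Friday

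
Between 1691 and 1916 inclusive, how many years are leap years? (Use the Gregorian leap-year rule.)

Multiples of 4 in [1691,1916]: 57.
Of those, multiples of 100: 3 (not leap unless ÷400).
Multiples of 400: 0.
Leap years = 57 − 3 + 0 = 54.

54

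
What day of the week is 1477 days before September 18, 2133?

Friday

Sep 18, 2133 is a Friday.
1477 mod 7 = 0, so 1477 days before a Friday is Friday − 0 = Friday.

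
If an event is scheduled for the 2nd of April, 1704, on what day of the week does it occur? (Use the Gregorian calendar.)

Doomsday rule: the anchor day for the 1700s is Sunday. For year 04: 4÷12 = 0 r 4, and 4÷4 = 1, so 0+4+1 = 5.
Sunday + 5 ≡ Friday — that's 1704's doomsday.
In April the doomsday date is Apr 4.
Apr 2 is 2 days before Apr 4; 2 mod 7 = 2, so Friday − 2 = Wednesday.

Wednesday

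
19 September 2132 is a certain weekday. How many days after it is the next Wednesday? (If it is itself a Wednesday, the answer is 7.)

5

Sep 19, 2132 is a Friday.
From Friday to the next Wednesday is 5 days.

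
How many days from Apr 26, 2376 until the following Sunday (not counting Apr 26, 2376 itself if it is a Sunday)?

6

Apr 26, 2376 is a Monday.
From Monday to the next Sunday is 6 days.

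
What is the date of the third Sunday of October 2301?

October 20, 2301

October 1, 2301 is a Tuesday.
The first Sunday is therefore October 6 (5 days later).
The third Sunday is 6 + 2×7 = October 20.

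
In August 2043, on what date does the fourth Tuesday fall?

August 1, 2043 is a Saturday.
The first Tuesday is therefore August 4 (3 days later).
The fourth Tuesday is 4 + 3×7 = August 25.

August 25, 2043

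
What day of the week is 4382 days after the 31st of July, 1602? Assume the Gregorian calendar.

Wednesday

Jul 31, 1602 is a Wednesday.
4382 mod 7 = 0, so 4382 days after a Wednesday is Wednesday + 0 = Wednesday.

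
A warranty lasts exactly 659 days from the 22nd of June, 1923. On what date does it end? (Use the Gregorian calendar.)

+366 (one year; includes Feb 29, 1924) → Jun 22, 1924 (293 left).
Jun has 30 days: +9 → Jul 1, 1924 (284 left).
Jul has 31 days: +31 → Aug 1, 1924 (253 left).
Aug has 31 days: +31 → Sep 1, 1924 (222 left).
Sep has 30 days: +30 → Oct 1, 1924 (192 left).
Oct has 31 days: +31 → Nov 1, 1924 (161 left).
Nov has 30 days: +30 → Dec 1, 1924 (131 left).
Dec has 31 days: +31 → Jan 1, 1925 (100 left).
Jan has 31 days: +31 → Feb 1, 1925 (69 left).
Feb has 28 days: +28 → Mar 1, 1925 (41 left).
Mar has 31 days: +31 → Apr 1, 1925 (10 left).
+10 → Apr 11, 1925.

April 11, 1925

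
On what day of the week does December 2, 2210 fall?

Sunday

Doomsday rule: the anchor day for the 2200s is Friday. For year 10: 10÷12 = 0 r 10, and 10÷4 = 2, so 0+10+2 = 12.
Friday + 12 ≡ Wednesday — that's 2210's doomsday.
In December the doomsday date is Dec 12.
Dec 2 is 10 days before Dec 12; 10 mod 7 = 3, so Wednesday − 3 = Sunday.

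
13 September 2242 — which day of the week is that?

Tuesday

Doomsday rule: the anchor day for the 2200s is Friday. For year 42: 42÷12 = 3 r 6, and 6÷4 = 1, so 3+6+1 = 10.
Friday + 10 ≡ Monday — that's 2242's doomsday.
In September the doomsday date is Sep 5.
Sep 13 is 8 days after Sep 5; 8 mod 7 = 1, so Monday + 1 = Tuesday.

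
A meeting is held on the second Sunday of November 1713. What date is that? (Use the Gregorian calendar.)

November 12, 1713

November 1, 1713 is a Wednesday.
The first Sunday is therefore November 5 (4 days later).
The second Sunday is 5 + 1×7 = November 12.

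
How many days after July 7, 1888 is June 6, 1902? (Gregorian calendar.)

5081

Jul 7, 1888 → Jul 7, 1889: 365 days.
Jul 7, 1889 → Jul 7, 1890: 365 days.
Jul 7, 1890 → Jul 7, 1891: 365 days.
Jul 7, 1891 → Jul 7, 1892: 366 days (Feb 29, 1892 is in that span).
Jul 7, 1892 → Jul 7, 1893: 365 days.
Jul 7, 1893 → Jul 7, 1894: 365 days.
Jul 7, 1894 → Jul 7, 1895: 365 days.
Jul 7, 1895 → Jul 7, 1896: 366 days (Feb 29, 1896 is in that span).
Jul 7, 1896 → Jul 7, 1897: 365 days.
Jul 7, 1897 → Jul 7, 1898: 365 days.
Jul 7, 1898 → Jul 7, 1899: 365 days.
Jul 7, 1899 → Jul 7, 1900: 365 days.
Jul 7, 1900 → Jul 7, 1901: 365 days.
Jul 7, 1901 → Aug 7, 1901: 31 days (July has 31).
Aug 7, 1901 → Sep 7, 1901: 31 days (August has 31).
Sep 7, 1901 → Oct 7, 1901: 30 days (September has 30).
Oct 7, 1901 → Nov 7, 1901: 31 days (October has 31).
Nov 7, 1901 → Dec 7, 1901: 30 days (November has 30).
Dec 7, 1901 → Jan 7, 1902: 31 days (December has 31).
Jan 7, 1902 → Feb 7, 1902: 31 days (January has 31).
Feb 7, 1902 → Mar 7, 1902: 28 days (February has 28).
Mar 7, 1902 → Apr 7, 1902: 31 days (March has 31).
Apr 7, 1902 → May 7, 1902: 30 days (April has 30).
May 7, 1902 → Jun 6, 1902: 30 days.
Total: 5081 days.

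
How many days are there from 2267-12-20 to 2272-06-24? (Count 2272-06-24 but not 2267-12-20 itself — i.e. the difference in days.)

Dec 20, 2267 → Dec 20, 2268: 366 days (Feb 29, 2268 is in that span).
Dec 20, 2268 → Dec 20, 2269: 365 days.
Dec 20, 2269 → Dec 20, 2270: 365 days.
Dec 20, 2270 → Dec 20, 2271: 365 days.
Dec 20, 2271 → Jan 20, 2272: 31 days (December has 31).
Jan 20, 2272 → Feb 20, 2272: 31 days (January has 31).
Feb 20, 2272 → Mar 20, 2272: 29 days (February has 29).
Mar 20, 2272 → Apr 20, 2272: 31 days (March has 31).
Apr 20, 2272 → May 20, 2272: 30 days (April has 30).
May 20, 2272 → Jun 20, 2272: 31 days (May has 31).
Jun 20, 2272 → Jun 24, 2272: 4 days.
Total: 1648 days.

1648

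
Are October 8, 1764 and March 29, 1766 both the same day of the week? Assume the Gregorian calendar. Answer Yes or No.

From Oct 8, 1764 to Mar 29, 1766 is 537 days.
537 mod 7 = 5, so they are different weekdays.
(Oct 8, 1764 is a Monday; Mar 29, 1766 is a Saturday.)

No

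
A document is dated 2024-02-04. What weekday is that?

January 1, 2024 is a Monday.
Jan 1, 2024 → Feb 1, 2024: 31 days (January has 31).
Feb 1, 2024 → Feb 4, 2024: 3 days.
Total: 34 days.
34 mod 7 = 6, so Monday + 6 = Sunday.

Sunday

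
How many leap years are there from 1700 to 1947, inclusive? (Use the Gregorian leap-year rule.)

59

Multiples of 4 in [1700,1947]: 62.
Of those, multiples of 100: 3 (not leap unless ÷400).
Multiples of 400: 0.
Leap years = 62 − 3 + 0 = 59.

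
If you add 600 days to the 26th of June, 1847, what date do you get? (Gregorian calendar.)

+366 (one year; includes Feb 29, 1848) → Jun 26, 1848 (234 left).
Jun has 30 days: +5 → Jul 1, 1848 (229 left).
Jul has 31 days: +31 → Aug 1, 1848 (198 left).
Aug has 31 days: +31 → Sep 1, 1848 (167 left).
Sep has 30 days: +30 → Oct 1, 1848 (137 left).
Oct has 31 days: +31 → Nov 1, 1848 (106 left).
Nov has 30 days: +30 → Dec 1, 1848 (76 left).
Dec has 31 days: +31 → Jan 1, 1849 (45 left).
Jan has 31 days: +31 → Feb 1, 1849 (14 left).
+14 → Feb 15, 1849.

February 15, 1849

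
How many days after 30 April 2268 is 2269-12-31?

610

Apr 30, 2268 → Apr 30, 2269: 365 days.
Apr 30, 2269 → May 30, 2269: 30 days (April has 30).
May 30, 2269 → Jun 30, 2269: 31 days (May has 31).
Jun 30, 2269 → Jul 30, 2269: 30 days (June has 30).
Jul 30, 2269 → Aug 30, 2269: 31 days (July has 31).
Aug 30, 2269 → Sep 30, 2269: 31 days (August has 31).
Sep 30, 2269 → Oct 30, 2269: 30 days (September has 30).
Oct 30, 2269 → Nov 30, 2269: 31 days (October has 31).
Nov 30, 2269 → Dec 30, 2269: 30 days (November has 30).
Dec 30, 2269 → Dec 31, 2269: 1 days.
Total: 610 days.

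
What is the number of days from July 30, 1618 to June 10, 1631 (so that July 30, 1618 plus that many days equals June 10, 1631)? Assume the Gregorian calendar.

4698

Jul 30, 1618 → Jul 30, 1619: 365 days.
Jul 30, 1619 → Jul 30, 1620: 366 days (Feb 29, 1620 is in that span).
Jul 30, 1620 → Jul 30, 1621: 365 days.
Jul 30, 1621 → Jul 30, 1622: 365 days.
Jul 30, 1622 → Jul 30, 1623: 365 days.
Jul 30, 1623 → Jul 30, 1624: 366 days (Feb 29, 1624 is in that span).
Jul 30, 1624 → Jul 30, 1625: 365 days.
Jul 30, 1625 → Jul 30, 1626: 365 days.
Jul 30, 1626 → Jul 30, 1627: 365 days.
Jul 30, 1627 → Jul 30, 1628: 366 days (Feb 29, 1628 is in that span).
Jul 30, 1628 → Jul 30, 1629: 365 days.
Jul 30, 1629 → Jul 30, 1630: 365 days.
Jul 30, 1630 → Aug 30, 1630: 31 days (July has 31).
Aug 30, 1630 → Sep 30, 1630: 31 days (August has 31).
Sep 30, 1630 → Oct 30, 1630: 30 days (September has 30).
Oct 30, 1630 → Nov 30, 1630: 31 days (October has 31).
Nov 30, 1630 → Dec 30, 1630: 30 days (November has 30).
Dec 30, 1630 → Jan 30, 1631: 31 days (December has 31).
Jan 30, 1631 → Feb 28, 1631: 29 days (January has 31).
Feb 28, 1631 → Mar 28, 1631: 28 days (February has 28).
Mar 28, 1631 → Apr 28, 1631: 31 days (March has 31).
Apr 28, 1631 → May 28, 1631: 30 days (April has 30).
May 28, 1631 → Jun 10, 1631: 13 days.
Total: 4698 days.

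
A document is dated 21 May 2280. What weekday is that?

Friday

Doomsday rule: the anchor day for the 2200s is Friday. For year 80: 80÷12 = 6 r 8, and 8÷4 = 2, so 6+8+2 = 16.
Friday + 16 ≡ Sunday — that's 2280's doomsday.
In May the doomsday date is May 9.
May 21 is 12 days after May 9; 12 mod 7 = 5, so Sunday + 5 = Friday.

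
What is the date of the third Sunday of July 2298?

July 17, 2298

July 1, 2298 is a Friday.
The first Sunday is therefore July 3 (2 days later).
The third Sunday is 3 + 2×7 = July 17.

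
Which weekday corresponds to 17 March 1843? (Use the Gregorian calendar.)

Friday

Doomsday rule: the anchor day for the 1800s is Friday. For year 43: 43÷12 = 3 r 7, and 7÷4 = 1, so 3+7+1 = 11.
Friday + 11 ≡ Tuesday — that's 1843's doomsday.
In March the doomsday date is Mar 14.
Mar 17 is 3 days after Mar 14; 3 mod 7 = 3, so Tuesday + 3 = Friday.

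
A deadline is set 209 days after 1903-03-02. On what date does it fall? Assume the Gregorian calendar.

September 27, 1903

Mar has 31 days: +30 → Apr 1, 1903 (179 left).
Apr has 30 days: +30 → May 1, 1903 (149 left).
May has 31 days: +31 → Jun 1, 1903 (118 left).
Jun has 30 days: +30 → Jul 1, 1903 (88 left).
Jul has 31 days: +31 → Aug 1, 1903 (57 left).
Aug has 31 days: +31 → Sep 1, 1903 (26 left).
+26 → Sep 27, 1903.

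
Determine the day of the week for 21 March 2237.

Tuesday

Doomsday rule: the anchor day for the 2200s is Friday. For year 37: 37÷12 = 3 r 1, and 1÷4 = 0, so 3+1+0 = 4.
Friday + 4 ≡ Tuesday — that's 2237's doomsday.
In March the doomsday date is Mar 14.
Mar 21 is 7 days after Mar 14; 7 mod 7 = 0, so Tuesday + 0 = Tuesday.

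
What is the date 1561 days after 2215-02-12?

May 23, 2219

+365 (one year) → Feb 12, 2216 (1196 left).
+366 (one year; includes Feb 29, 2216) → Feb 12, 2217 (830 left).
+365 (one year) → Feb 12, 2218 (465 left).
+365 (one year) → Feb 12, 2219 (100 left).
Feb has 28 days: +17 → Mar 1, 2219 (83 left).
Mar has 31 days: +31 → Apr 1, 2219 (52 left).
Apr has 30 days: +30 → May 1, 2219 (22 left).
+22 → May 23, 2219.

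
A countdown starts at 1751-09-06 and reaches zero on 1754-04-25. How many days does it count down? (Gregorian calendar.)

Sep 6, 1751 → Sep 6, 1752: 366 days (Feb 29, 1752 is in that span).
Sep 6, 1752 → Sep 6, 1753: 365 days.
Sep 6, 1753 → Oct 6, 1753: 30 days (September has 30).
Oct 6, 1753 → Nov 6, 1753: 31 days (October has 31).
Nov 6, 1753 → Dec 6, 1753: 30 days (November has 30).
Dec 6, 1753 → Jan 6, 1754: 31 days (December has 31).
Jan 6, 1754 → Feb 6, 1754: 31 days (January has 31).
Feb 6, 1754 → Mar 6, 1754: 28 days (February has 28).
Mar 6, 1754 → Apr 6, 1754: 31 days (March has 31).
Apr 6, 1754 → Apr 25, 1754: 19 days.
Total: 962 days.

962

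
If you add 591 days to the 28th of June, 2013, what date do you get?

+365 (one year) → Jun 28, 2014 (226 left).
Jun has 30 days: +3 → Jul 1, 2014 (223 left).
Jul has 31 days: +31 → Aug 1, 2014 (192 left).
Aug has 31 days: +31 → Sep 1, 2014 (161 left).
Sep has 30 days: +30 → Oct 1, 2014 (131 left).
Oct has 31 days: +31 → Nov 1, 2014 (100 left).
Nov has 30 days: +30 → Dec 1, 2014 (70 left).
Dec has 31 days: +31 → Jan 1, 2015 (39 left).
Jan has 31 days: +31 → Feb 1, 2015 (8 left).
+8 → Feb 9, 2015.

February 9, 2015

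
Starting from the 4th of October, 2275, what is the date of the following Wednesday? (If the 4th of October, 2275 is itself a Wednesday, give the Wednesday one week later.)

October 6, 2275

Oct 4, 2275 is a Monday.
From Monday to the next Wednesday is 2 days.
Oct 4, 2275 + 2 = Oct 6, 2275.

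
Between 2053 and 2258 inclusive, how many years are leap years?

49

Multiples of 4 in [2053,2258]: 51.
Of those, multiples of 100: 2 (not leap unless ÷400).
Multiples of 400: 0.
Leap years = 51 − 2 + 0 = 49.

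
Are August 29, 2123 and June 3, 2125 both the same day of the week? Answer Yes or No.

From Aug 29, 2123 to Jun 3, 2125 is 644 days.
644 mod 7 = 0, so they are the same weekday.
(Aug 29, 2123 is a Sunday; Jun 3, 2125 is a Sunday.)

Yes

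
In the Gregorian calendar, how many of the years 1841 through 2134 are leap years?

Multiples of 4 in [1841,2134]: 73.
Of those, multiples of 100: 3 (not leap unless ÷400).
Multiples of 400: 1.
Leap years = 73 − 3 + 1 = 71.

71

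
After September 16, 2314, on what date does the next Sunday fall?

September 20, 2314

Sep 16, 2314 is a Wednesday.
From Wednesday to the next Sunday is 4 days.
Sep 16, 2314 + 4 = Sep 20, 2314.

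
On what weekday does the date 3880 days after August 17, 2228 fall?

Tuesday

Aug 17, 2228 is a Sunday.
3880 mod 7 = 2, so 3880 days after a Sunday is Sunday + 2 = Tuesday.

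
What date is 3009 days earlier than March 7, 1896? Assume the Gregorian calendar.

December 11, 1887

−366 (one year; includes Feb 29, 1896) → Mar 7, 1895 (2643 left).
−365 (one year) → Mar 7, 1894 (2278 left).
−365 (one year) → Mar 7, 1893 (1913 left).
−365 (one year) → Mar 7, 1892 (1548 left).
−366 (one year; includes Feb 29, 1892) → Mar 7, 1891 (1182 left).
−365 (one year) → Mar 7, 1890 (817 left).
−365 (one year) → Mar 7, 1889 (452 left).
−365 (one year) → Mar 7, 1888 (87 left).
−7 → Feb 29, 1888 (end of Feb, 29 days; 80 left).
−29 → Jan 31, 1888 (end of Jan, 31 days; 51 left).
−31 → Dec 31, 1887 (end of Dec, 31 days; 20 left).
−20 → Dec 11, 1887.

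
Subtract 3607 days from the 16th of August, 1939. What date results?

−365 (one year) → Aug 16, 1938 (3242 left).
−365 (one year) → Aug 16, 1937 (2877 left).
−365 (one year) → Aug 16, 1936 (2512 left).
−366 (one year; includes Feb 29, 1936) → Aug 16, 1935 (2146 left).
−365 (one year) → Aug 16, 1934 (1781 left).
−365 (one year) → Aug 16, 1933 (1416 left).
−365 (one year) → Aug 16, 1932 (1051 left).
−366 (one year; includes Feb 29, 1932) → Aug 16, 1931 (685 left).
−365 (one year) → Aug 16, 1930 (320 left).
−16 → Jul 31, 1930 (end of Jul, 31 days; 304 left).
−31 → Jun 30, 1930 (end of Jun, 30 days; 273 left).
−30 → May 31, 1930 (end of May, 31 days; 243 left).
−31 → Apr 30, 1930 (end of Apr, 30 days; 212 left).
−30 → Mar 31, 1930 (end of Mar, 31 days; 182 left).
−31 → Feb 28, 1930 (end of Feb, 28 days; 151 left).
−28 → Jan 31, 1930 (end of Jan, 31 days; 123 left).
−31 → Dec 31, 1929 (end of Dec, 31 days; 92 left).
−31 → Nov 30, 1929 (end of Nov, 30 days; 61 left).
−30 → Oct 31, 1929 (end of Oct, 31 days; 31 left).
−31 → Sep 30, 1929 (end of Sep, 30 days; 0 left).

September 30, 1929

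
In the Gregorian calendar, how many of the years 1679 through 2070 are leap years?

95

Multiples of 4 in [1679,2070]: 98.
Of those, multiples of 100: 4 (not leap unless ÷400).
Multiples of 400: 1.
Leap years = 98 − 4 + 1 = 95.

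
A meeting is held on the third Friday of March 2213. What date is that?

March 1, 2213 is a Monday.
The first Friday is therefore March 5 (4 days later).
The third Friday is 5 + 2×7 = March 19.

March 19, 2213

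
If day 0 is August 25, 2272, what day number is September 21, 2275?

Aug 25, 2272 → Aug 25, 2273: 365 days.
Aug 25, 2273 → Aug 25, 2274: 365 days.
Aug 25, 2274 → Sep 25, 2274: 31 days (August has 31).
Sep 25, 2274 → Oct 25, 2274: 30 days (September has 30).
Oct 25, 2274 → Nov 25, 2274: 31 days (October has 31).
Nov 25, 2274 → Dec 25, 2274: 30 days (November has 30).
Dec 25, 2274 → Jan 25, 2275: 31 days (December has 31).
Jan 25, 2275 → Feb 25, 2275: 31 days (January has 31).
Feb 25, 2275 → Mar 25, 2275: 28 days (February has 28).
Mar 25, 2275 → Apr 25, 2275: 31 days (March has 31).
Apr 25, 2275 → May 25, 2275: 30 days (April has 30).
May 25, 2275 → Jun 25, 2275: 31 days (May has 31).
Jun 25, 2275 → Jul 25, 2275: 30 days (June has 30).
Jul 25, 2275 → Aug 25, 2275: 31 days (July has 31).
Aug 25, 2275 → Sep 21, 2275: 27 days.
Total: 1122 days.

1122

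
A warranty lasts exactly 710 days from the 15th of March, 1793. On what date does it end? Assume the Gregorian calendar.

February 23, 1795

+365 (one year) → Mar 15, 1794 (345 left).
Mar has 31 days: +17 → Apr 1, 1794 (328 left).
Apr has 30 days: +30 → May 1, 1794 (298 left).
May has 31 days: +31 → Jun 1, 1794 (267 left).
Jun has 30 days: +30 → Jul 1, 1794 (237 left).
Jul has 31 days: +31 → Aug 1, 1794 (206 left).
Aug has 31 days: +31 → Sep 1, 1794 (175 left).
Sep has 30 days: +30 → Oct 1, 1794 (145 left).
Oct has 31 days: +31 → Nov 1, 1794 (114 left).
Nov has 30 days: +30 → Dec 1, 1794 (84 left).
Dec has 31 days: +31 → Jan 1, 1795 (53 left).
Jan has 31 days: +31 → Feb 1, 1795 (22 left).
+22 → Feb 23, 1795.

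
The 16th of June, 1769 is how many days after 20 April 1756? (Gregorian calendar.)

Apr 20, 1756 → Apr 20, 1757: 365 days.
Apr 20, 1757 → Apr 20, 1758: 365 days.
Apr 20, 1758 → Apr 20, 1759: 365 days.
Apr 20, 1759 → Apr 20, 1760: 366 days (Feb 29, 1760 is in that span).
Apr 20, 1760 → Apr 20, 1761: 365 days.
Apr 20, 1761 → Apr 20, 1762: 365 days.
Apr 20, 1762 → Apr 20, 1763: 365 days.
Apr 20, 1763 → Apr 20, 1764: 366 days (Feb 29, 1764 is in that span).
Apr 20, 1764 → Apr 20, 1765: 365 days.
Apr 20, 1765 → Apr 20, 1766: 365 days.
Apr 20, 1766 → Apr 20, 1767: 365 days.
Apr 20, 1767 → Apr 20, 1768: 366 days (Feb 29, 1768 is in that span).
Apr 20, 1768 → Apr 20, 1769: 365 days.
Apr 20, 1769 → May 20, 1769: 30 days (April has 30).
May 20, 1769 → Jun 16, 1769: 27 days.
Total: 4805 days.

4805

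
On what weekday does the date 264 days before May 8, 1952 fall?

Saturday

First find the weekday of May 8, 1952. Doomsday rule: the anchor day for the 1900s is Wednesday. For year 52: 52÷12 = 4 r 4, and 4÷4 = 1, so 4+4+1 = 9.
Wednesday + 9 ≡ Friday — that's 1952's doomsday.
In May the doomsday date is May 9.
May 8 is 1 day before May 9; 1 mod 7 = 1, so Friday − 1 = Thursday.
264 mod 7 = 5, so 264 days before a Thursday is Thursday − 5 = Saturday.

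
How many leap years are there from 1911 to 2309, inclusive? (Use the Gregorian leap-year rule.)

97

Multiples of 4 in [1911,2309]: 100.
Of those, multiples of 100: 4 (not leap unless ÷400).
Multiples of 400: 1.
Leap years = 100 − 4 + 1 = 97.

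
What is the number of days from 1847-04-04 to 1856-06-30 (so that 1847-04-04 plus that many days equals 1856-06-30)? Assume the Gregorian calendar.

Apr 4, 1847 → Apr 4, 1848: 366 days (Feb 29, 1848 is in that span).
Apr 4, 1848 → Apr 4, 1849: 365 days.
Apr 4, 1849 → Apr 4, 1850: 365 days.
Apr 4, 1850 → Apr 4, 1851: 365 days.
Apr 4, 1851 → Apr 4, 1852: 366 days (Feb 29, 1852 is in that span).
Apr 4, 1852 → Apr 4, 1853: 365 days.
Apr 4, 1853 → Apr 4, 1854: 365 days.
Apr 4, 1854 → Apr 4, 1855: 365 days.
Apr 4, 1855 → Apr 4, 1856: 366 days (Feb 29, 1856 is in that span).
Apr 4, 1856 → May 4, 1856: 30 days (April has 30).
May 4, 1856 → Jun 4, 1856: 31 days (May has 31).
Jun 4, 1856 → Jun 30, 1856: 26 days.
Total: 3375 days.

3375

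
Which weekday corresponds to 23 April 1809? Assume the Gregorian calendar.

Doomsday rule: the anchor day for the 1800s is Friday. For year 09: 9÷12 = 0 r 9, and 9÷4 = 2, so 0+9+2 = 11.
Friday + 11 ≡ Tuesday — that's 1809's doomsday.
In April the doomsday date is Apr 4.
Apr 23 is 19 days after Apr 4; 19 mod 7 = 5, so Tuesday + 5 = Sunday.

Sunday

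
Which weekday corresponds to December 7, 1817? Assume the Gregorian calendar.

Doomsday rule: the anchor day for the 1800s is Friday. For year 17: 17÷12 = 1 r 5, and 5÷4 = 1, so 1+5+1 = 7.
Friday + 7 ≡ Friday — that's 1817's doomsday.
In December the doomsday date is Dec 12.
Dec 7 is 5 days before Dec 12; 5 mod 7 = 5, so Friday − 5 = Sunday.

Sunday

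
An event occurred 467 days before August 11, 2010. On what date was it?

May 1, 2009

−365 (one year) → Aug 11, 2009 (102 left).
−11 → Jul 31, 2009 (end of Jul, 31 days; 91 left).
−31 → Jun 30, 2009 (end of Jun, 30 days; 60 left).
−30 → May 31, 2009 (end of May, 31 days; 30 left).
−30 → May 1, 2009.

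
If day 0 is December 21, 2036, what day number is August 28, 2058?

Dec 21, 2036 → Dec 21, 2037: 365 days.
Dec 21, 2037 → Dec 21, 2038: 365 days.
Dec 21, 2038 → Dec 21, 2039: 365 days.
Dec 21, 2039 → Dec 21, 2040: 366 days (Feb 29, 2040 is in that span).
Dec 21, 2040 → Dec 21, 2041: 365 days.
Dec 21, 2041 → Dec 21, 2042: 365 days.
Dec 21, 2042 → Dec 21, 2043: 365 days.
Dec 21, 2043 → Dec 21, 2044: 366 days (Feb 29, 2044 is in that span).
Dec 21, 2044 → Dec 21, 2045: 365 days.
Dec 21, 2045 → Dec 21, 2046: 365 days.
Dec 21, 2046 → Dec 21, 2047: 365 days.
Dec 21, 2047 → Dec 21, 2048: 366 days (Feb 29, 2048 is in that span).
Dec 21, 2048 → Dec 21, 2049: 365 days.
Dec 21, 2049 → Dec 21, 2050: 365 days.
Dec 21, 2050 → Dec 21, 2051: 365 days.
Dec 21, 2051 → Dec 21, 2052: 366 days (Feb 29, 2052 is in that span).
Dec 21, 2052 → Dec 21, 2053: 365 days.
Dec 21, 2053 → Dec 21, 2054: 365 days.
Dec 21, 2054 → Dec 21, 2055: 365 days.
Dec 21, 2055 → Dec 21, 2056: 366 days (Feb 29, 2056 is in that span).
Dec 21, 2056 → Dec 21, 2057: 365 days.
Dec 21, 2057 → Jan 21, 2058: 31 days (December has 31).
Jan 21, 2058 → Feb 21, 2058: 31 days (January has 31).
Feb 21, 2058 → Mar 21, 2058: 28 days (February has 28).
Mar 21, 2058 → Apr 21, 2058: 31 days (March has 31).
Apr 21, 2058 → May 21, 2058: 30 days (April has 30).
May 21, 2058 → Jun 21, 2058: 31 days (May has 31).
Jun 21, 2058 → Jul 21, 2058: 30 days (June has 30).
Jul 21, 2058 → Aug 21, 2058: 31 days (July has 31).
Aug 21, 2058 → Aug 28, 2058: 7 days.
Total: 7920 days.

7920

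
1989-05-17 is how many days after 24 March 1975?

5168

Mar 24, 1975 → Mar 24, 1976: 366 days (Feb 29, 1976 is in that span).
Mar 24, 1976 → Mar 24, 1977: 365 days.
Mar 24, 1977 → Mar 24, 1978: 365 days.
Mar 24, 1978 → Mar 24, 1979: 365 days.
Mar 24, 1979 → Mar 24, 1980: 366 days (Feb 29, 1980 is in that span).
Mar 24, 1980 → Mar 24, 1981: 365 days.
Mar 24, 1981 → Mar 24, 1982: 365 days.
Mar 24, 1982 → Mar 24, 1983: 365 days.
Mar 24, 1983 → Mar 24, 1984: 366 days (Feb 29, 1984 is in that span).
Mar 24, 1984 → Mar 24, 1985: 365 days.
Mar 24, 1985 → Mar 24, 1986: 365 days.
Mar 24, 1986 → Mar 24, 1987: 365 days.
Mar 24, 1987 → Mar 24, 1988: 366 days (Feb 29, 1988 is in that span).
Mar 24, 1988 → Mar 24, 1989: 365 days.
Mar 24, 1989 → Apr 24, 1989: 31 days (March has 31).
Apr 24, 1989 → May 17, 1989: 23 days.
Total: 5168 days.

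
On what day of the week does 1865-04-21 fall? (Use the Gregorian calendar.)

Doomsday rule: the anchor day for the 1800s is Friday. For year 65: 65÷12 = 5 r 5, and 5÷4 = 1, so 5+5+1 = 11.
Friday + 11 ≡ Tuesday — that's 1865's doomsday.
In April the doomsday date is Apr 4.
Apr 21 is 17 days after Apr 4; 17 mod 7 = 3, so Tuesday + 3 = Friday.

Friday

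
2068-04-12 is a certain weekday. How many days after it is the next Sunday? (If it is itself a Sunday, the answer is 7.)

Apr 12, 2068 is a Thursday.
From Thursday to the next Sunday is 3 days.

3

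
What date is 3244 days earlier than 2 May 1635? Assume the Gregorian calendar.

−365 (one year) → May 2, 1634 (2879 left).
−365 (one year) → May 2, 1633 (2514 left).
−365 (one year) → May 2, 1632 (2149 left).
−366 (one year; includes Feb 29, 1632) → May 2, 1631 (1783 left).
−365 (one year) → May 2, 1630 (1418 left).
−365 (one year) → May 2, 1629 (1053 left).
−365 (one year) → May 2, 1628 (688 left).
−366 (one year; includes Feb 29, 1628) → May 2, 1627 (322 left).
−2 → Apr 30, 1627 (end of Apr, 30 days; 320 left).
−30 → Mar 31, 1627 (end of Mar, 31 days; 290 left).
−31 → Feb 28, 1627 (end of Feb, 28 days; 259 left).
−28 → Jan 31, 1627 (end of Jan, 31 days; 231 left).
−31 → Dec 31, 1626 (end of Dec, 31 days; 200 left).
−31 → Nov 30, 1626 (end of Nov, 30 days; 169 left).
−30 → Oct 31, 1626 (end of Oct, 31 days; 139 left).
−31 → Sep 30, 1626 (end of Sep, 30 days; 108 left).
−30 → Aug 31, 1626 (end of Aug, 31 days; 78 left).
−31 → Jul 31, 1626 (end of Jul, 31 days; 47 left).
−31 → Jun 30, 1626 (end of Jun, 30 days; 16 left).
−16 → Jun 14, 1626.

June 14, 1626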